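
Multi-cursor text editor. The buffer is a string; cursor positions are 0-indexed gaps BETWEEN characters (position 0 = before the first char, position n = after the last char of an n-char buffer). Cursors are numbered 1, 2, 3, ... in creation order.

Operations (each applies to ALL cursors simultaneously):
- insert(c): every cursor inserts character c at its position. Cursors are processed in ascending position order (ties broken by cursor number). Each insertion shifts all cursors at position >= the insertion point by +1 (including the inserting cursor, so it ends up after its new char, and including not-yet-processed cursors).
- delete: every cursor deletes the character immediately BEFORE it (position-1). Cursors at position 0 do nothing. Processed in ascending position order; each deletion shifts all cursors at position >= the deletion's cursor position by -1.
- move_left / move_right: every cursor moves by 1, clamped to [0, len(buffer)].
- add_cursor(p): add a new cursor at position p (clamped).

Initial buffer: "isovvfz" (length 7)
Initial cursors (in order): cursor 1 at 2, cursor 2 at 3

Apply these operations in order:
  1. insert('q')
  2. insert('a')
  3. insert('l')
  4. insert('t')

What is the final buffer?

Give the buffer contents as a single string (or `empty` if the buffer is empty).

Answer: isqaltoqaltvvfz

Derivation:
After op 1 (insert('q')): buffer="isqoqvvfz" (len 9), cursors c1@3 c2@5, authorship ..1.2....
After op 2 (insert('a')): buffer="isqaoqavvfz" (len 11), cursors c1@4 c2@7, authorship ..11.22....
After op 3 (insert('l')): buffer="isqaloqalvvfz" (len 13), cursors c1@5 c2@9, authorship ..111.222....
After op 4 (insert('t')): buffer="isqaltoqaltvvfz" (len 15), cursors c1@6 c2@11, authorship ..1111.2222....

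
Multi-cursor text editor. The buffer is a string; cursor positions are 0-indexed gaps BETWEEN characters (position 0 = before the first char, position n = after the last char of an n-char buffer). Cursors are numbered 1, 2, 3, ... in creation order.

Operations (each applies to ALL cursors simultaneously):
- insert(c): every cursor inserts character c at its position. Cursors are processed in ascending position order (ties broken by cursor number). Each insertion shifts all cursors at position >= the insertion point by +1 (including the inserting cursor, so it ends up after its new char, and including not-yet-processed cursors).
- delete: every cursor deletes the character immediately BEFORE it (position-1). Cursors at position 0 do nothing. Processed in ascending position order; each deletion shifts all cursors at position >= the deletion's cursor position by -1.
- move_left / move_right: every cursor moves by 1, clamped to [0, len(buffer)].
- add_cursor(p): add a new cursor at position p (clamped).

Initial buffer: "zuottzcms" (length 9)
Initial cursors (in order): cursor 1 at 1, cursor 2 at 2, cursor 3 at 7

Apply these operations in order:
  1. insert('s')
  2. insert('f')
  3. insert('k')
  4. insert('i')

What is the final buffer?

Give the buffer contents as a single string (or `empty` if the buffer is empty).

After op 1 (insert('s')): buffer="zsusottzcsms" (len 12), cursors c1@2 c2@4 c3@10, authorship .1.2.....3..
After op 2 (insert('f')): buffer="zsfusfottzcsfms" (len 15), cursors c1@3 c2@6 c3@13, authorship .11.22.....33..
After op 3 (insert('k')): buffer="zsfkusfkottzcsfkms" (len 18), cursors c1@4 c2@8 c3@16, authorship .111.222.....333..
After op 4 (insert('i')): buffer="zsfkiusfkiottzcsfkims" (len 21), cursors c1@5 c2@10 c3@19, authorship .1111.2222.....3333..

Answer: zsfkiusfkiottzcsfkims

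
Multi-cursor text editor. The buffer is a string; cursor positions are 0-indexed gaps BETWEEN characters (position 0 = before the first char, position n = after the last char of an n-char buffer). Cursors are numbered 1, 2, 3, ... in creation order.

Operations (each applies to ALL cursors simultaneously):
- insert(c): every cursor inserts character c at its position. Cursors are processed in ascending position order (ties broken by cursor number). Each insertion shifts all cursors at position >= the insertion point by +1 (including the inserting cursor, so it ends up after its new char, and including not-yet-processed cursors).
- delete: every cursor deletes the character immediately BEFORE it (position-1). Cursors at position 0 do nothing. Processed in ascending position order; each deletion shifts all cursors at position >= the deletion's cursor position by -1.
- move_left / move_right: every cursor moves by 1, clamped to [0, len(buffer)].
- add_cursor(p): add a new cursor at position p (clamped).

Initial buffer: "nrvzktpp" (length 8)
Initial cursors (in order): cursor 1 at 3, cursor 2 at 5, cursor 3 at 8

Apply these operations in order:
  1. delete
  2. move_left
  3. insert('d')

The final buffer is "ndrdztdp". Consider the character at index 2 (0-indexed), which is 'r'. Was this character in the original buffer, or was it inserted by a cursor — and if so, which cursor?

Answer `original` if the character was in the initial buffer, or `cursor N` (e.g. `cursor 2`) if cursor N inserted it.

After op 1 (delete): buffer="nrztp" (len 5), cursors c1@2 c2@3 c3@5, authorship .....
After op 2 (move_left): buffer="nrztp" (len 5), cursors c1@1 c2@2 c3@4, authorship .....
After op 3 (insert('d')): buffer="ndrdztdp" (len 8), cursors c1@2 c2@4 c3@7, authorship .1.2..3.
Authorship (.=original, N=cursor N): . 1 . 2 . . 3 .
Index 2: author = original

Answer: original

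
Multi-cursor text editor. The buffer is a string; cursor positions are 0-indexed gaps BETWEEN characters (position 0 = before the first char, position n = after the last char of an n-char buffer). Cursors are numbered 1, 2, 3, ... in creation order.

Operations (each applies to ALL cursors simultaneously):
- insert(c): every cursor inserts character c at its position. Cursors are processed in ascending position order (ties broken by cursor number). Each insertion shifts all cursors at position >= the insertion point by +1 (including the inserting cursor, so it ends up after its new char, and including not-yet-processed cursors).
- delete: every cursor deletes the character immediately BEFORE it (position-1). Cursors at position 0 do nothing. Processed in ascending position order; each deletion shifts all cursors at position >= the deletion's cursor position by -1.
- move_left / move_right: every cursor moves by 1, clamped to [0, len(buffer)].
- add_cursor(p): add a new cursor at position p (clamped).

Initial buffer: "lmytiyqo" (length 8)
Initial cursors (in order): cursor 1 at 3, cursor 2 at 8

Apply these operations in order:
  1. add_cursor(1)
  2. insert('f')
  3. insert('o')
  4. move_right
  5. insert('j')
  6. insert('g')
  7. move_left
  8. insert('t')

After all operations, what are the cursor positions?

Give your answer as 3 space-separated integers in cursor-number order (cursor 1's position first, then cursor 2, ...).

Answer: 13 22 6

Derivation:
After op 1 (add_cursor(1)): buffer="lmytiyqo" (len 8), cursors c3@1 c1@3 c2@8, authorship ........
After op 2 (insert('f')): buffer="lfmyftiyqof" (len 11), cursors c3@2 c1@5 c2@11, authorship .3..1.....2
After op 3 (insert('o')): buffer="lfomyfotiyqofo" (len 14), cursors c3@3 c1@7 c2@14, authorship .33..11.....22
After op 4 (move_right): buffer="lfomyfotiyqofo" (len 14), cursors c3@4 c1@8 c2@14, authorship .33..11.....22
After op 5 (insert('j')): buffer="lfomjyfotjiyqofoj" (len 17), cursors c3@5 c1@10 c2@17, authorship .33.3.11.1....222
After op 6 (insert('g')): buffer="lfomjgyfotjgiyqofojg" (len 20), cursors c3@6 c1@12 c2@20, authorship .33.33.11.11....2222
After op 7 (move_left): buffer="lfomjgyfotjgiyqofojg" (len 20), cursors c3@5 c1@11 c2@19, authorship .33.33.11.11....2222
After op 8 (insert('t')): buffer="lfomjtgyfotjtgiyqofojtg" (len 23), cursors c3@6 c1@13 c2@22, authorship .33.333.11.111....22222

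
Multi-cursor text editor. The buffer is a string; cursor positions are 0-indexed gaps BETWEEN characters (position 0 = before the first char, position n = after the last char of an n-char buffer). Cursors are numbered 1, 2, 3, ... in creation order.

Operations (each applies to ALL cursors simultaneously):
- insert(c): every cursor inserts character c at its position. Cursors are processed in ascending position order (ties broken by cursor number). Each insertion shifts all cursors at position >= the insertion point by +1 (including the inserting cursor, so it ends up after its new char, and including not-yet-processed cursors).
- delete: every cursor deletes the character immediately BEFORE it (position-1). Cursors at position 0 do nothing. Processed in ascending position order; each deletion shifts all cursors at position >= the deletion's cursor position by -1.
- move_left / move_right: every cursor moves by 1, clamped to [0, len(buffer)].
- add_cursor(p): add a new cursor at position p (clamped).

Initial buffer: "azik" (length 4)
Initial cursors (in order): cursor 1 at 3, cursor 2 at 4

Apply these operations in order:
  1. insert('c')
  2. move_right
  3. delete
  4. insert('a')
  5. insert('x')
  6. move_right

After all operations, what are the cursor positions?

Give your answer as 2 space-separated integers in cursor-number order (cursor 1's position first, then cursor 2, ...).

After op 1 (insert('c')): buffer="azickc" (len 6), cursors c1@4 c2@6, authorship ...1.2
After op 2 (move_right): buffer="azickc" (len 6), cursors c1@5 c2@6, authorship ...1.2
After op 3 (delete): buffer="azic" (len 4), cursors c1@4 c2@4, authorship ...1
After op 4 (insert('a')): buffer="azicaa" (len 6), cursors c1@6 c2@6, authorship ...112
After op 5 (insert('x')): buffer="azicaaxx" (len 8), cursors c1@8 c2@8, authorship ...11212
After op 6 (move_right): buffer="azicaaxx" (len 8), cursors c1@8 c2@8, authorship ...11212

Answer: 8 8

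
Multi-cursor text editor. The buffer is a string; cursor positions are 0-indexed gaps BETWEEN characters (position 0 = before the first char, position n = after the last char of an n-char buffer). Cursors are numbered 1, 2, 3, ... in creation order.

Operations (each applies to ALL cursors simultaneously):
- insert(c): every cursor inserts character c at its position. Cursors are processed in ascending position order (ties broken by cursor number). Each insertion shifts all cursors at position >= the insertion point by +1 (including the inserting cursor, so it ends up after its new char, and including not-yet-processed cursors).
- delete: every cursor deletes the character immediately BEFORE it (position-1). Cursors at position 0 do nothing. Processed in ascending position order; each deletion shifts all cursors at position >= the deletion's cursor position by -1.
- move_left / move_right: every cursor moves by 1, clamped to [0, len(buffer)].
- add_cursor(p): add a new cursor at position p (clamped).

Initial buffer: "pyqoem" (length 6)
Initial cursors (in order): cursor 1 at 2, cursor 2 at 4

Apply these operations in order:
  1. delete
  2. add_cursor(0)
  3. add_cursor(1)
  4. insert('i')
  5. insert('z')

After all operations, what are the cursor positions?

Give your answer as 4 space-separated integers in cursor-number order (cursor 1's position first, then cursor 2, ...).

Answer: 7 10 2 7

Derivation:
After op 1 (delete): buffer="pqem" (len 4), cursors c1@1 c2@2, authorship ....
After op 2 (add_cursor(0)): buffer="pqem" (len 4), cursors c3@0 c1@1 c2@2, authorship ....
After op 3 (add_cursor(1)): buffer="pqem" (len 4), cursors c3@0 c1@1 c4@1 c2@2, authorship ....
After op 4 (insert('i')): buffer="ipiiqiem" (len 8), cursors c3@1 c1@4 c4@4 c2@6, authorship 3.14.2..
After op 5 (insert('z')): buffer="izpiizzqizem" (len 12), cursors c3@2 c1@7 c4@7 c2@10, authorship 33.1414.22..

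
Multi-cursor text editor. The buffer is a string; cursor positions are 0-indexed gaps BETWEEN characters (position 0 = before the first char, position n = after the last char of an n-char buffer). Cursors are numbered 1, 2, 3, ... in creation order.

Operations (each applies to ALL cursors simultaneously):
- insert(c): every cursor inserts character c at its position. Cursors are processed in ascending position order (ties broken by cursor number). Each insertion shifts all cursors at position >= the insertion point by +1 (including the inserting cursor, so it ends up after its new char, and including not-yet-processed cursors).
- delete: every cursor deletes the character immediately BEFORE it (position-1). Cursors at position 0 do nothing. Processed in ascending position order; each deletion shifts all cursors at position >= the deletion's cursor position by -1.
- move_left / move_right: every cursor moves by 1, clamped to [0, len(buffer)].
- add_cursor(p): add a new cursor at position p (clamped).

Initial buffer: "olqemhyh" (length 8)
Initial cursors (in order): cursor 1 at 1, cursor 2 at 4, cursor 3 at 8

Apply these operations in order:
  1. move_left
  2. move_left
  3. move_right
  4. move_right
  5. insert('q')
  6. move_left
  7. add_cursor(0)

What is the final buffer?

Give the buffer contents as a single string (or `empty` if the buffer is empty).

Answer: olqqeqmhyhq

Derivation:
After op 1 (move_left): buffer="olqemhyh" (len 8), cursors c1@0 c2@3 c3@7, authorship ........
After op 2 (move_left): buffer="olqemhyh" (len 8), cursors c1@0 c2@2 c3@6, authorship ........
After op 3 (move_right): buffer="olqemhyh" (len 8), cursors c1@1 c2@3 c3@7, authorship ........
After op 4 (move_right): buffer="olqemhyh" (len 8), cursors c1@2 c2@4 c3@8, authorship ........
After op 5 (insert('q')): buffer="olqqeqmhyhq" (len 11), cursors c1@3 c2@6 c3@11, authorship ..1..2....3
After op 6 (move_left): buffer="olqqeqmhyhq" (len 11), cursors c1@2 c2@5 c3@10, authorship ..1..2....3
After op 7 (add_cursor(0)): buffer="olqqeqmhyhq" (len 11), cursors c4@0 c1@2 c2@5 c3@10, authorship ..1..2....3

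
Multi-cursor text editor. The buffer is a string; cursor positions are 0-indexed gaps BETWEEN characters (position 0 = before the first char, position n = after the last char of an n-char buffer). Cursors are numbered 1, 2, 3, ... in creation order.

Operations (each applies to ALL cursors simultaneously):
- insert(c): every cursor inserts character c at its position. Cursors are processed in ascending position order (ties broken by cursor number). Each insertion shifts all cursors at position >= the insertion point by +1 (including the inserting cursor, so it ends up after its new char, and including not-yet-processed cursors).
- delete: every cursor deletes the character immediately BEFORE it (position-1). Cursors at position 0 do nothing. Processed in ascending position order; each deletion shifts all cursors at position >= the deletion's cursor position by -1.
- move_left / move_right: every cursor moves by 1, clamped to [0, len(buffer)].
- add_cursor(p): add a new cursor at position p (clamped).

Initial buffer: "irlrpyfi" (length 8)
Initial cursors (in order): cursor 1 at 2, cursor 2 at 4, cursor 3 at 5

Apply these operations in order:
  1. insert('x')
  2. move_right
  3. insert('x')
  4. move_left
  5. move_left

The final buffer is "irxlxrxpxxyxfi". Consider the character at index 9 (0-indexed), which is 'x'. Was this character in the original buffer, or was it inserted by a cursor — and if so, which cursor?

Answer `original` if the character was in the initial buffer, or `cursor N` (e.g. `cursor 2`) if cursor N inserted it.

Answer: cursor 3

Derivation:
After op 1 (insert('x')): buffer="irxlrxpxyfi" (len 11), cursors c1@3 c2@6 c3@8, authorship ..1..2.3...
After op 2 (move_right): buffer="irxlrxpxyfi" (len 11), cursors c1@4 c2@7 c3@9, authorship ..1..2.3...
After op 3 (insert('x')): buffer="irxlxrxpxxyxfi" (len 14), cursors c1@5 c2@9 c3@12, authorship ..1.1.2.23.3..
After op 4 (move_left): buffer="irxlxrxpxxyxfi" (len 14), cursors c1@4 c2@8 c3@11, authorship ..1.1.2.23.3..
After op 5 (move_left): buffer="irxlxrxpxxyxfi" (len 14), cursors c1@3 c2@7 c3@10, authorship ..1.1.2.23.3..
Authorship (.=original, N=cursor N): . . 1 . 1 . 2 . 2 3 . 3 . .
Index 9: author = 3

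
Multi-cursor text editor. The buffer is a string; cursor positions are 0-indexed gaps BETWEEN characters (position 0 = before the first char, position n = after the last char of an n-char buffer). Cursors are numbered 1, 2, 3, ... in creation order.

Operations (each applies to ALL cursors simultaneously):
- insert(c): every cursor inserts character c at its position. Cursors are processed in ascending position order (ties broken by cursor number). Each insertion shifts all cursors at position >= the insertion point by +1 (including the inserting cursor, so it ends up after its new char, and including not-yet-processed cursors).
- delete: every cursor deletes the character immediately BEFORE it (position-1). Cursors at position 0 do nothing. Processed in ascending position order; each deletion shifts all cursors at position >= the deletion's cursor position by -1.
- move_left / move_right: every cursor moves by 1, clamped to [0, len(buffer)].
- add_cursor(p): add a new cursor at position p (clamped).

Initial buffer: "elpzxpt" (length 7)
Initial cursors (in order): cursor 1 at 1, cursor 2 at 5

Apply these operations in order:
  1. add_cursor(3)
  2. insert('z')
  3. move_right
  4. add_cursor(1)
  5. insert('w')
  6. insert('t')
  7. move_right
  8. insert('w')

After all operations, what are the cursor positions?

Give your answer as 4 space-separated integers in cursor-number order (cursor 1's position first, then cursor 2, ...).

After op 1 (add_cursor(3)): buffer="elpzxpt" (len 7), cursors c1@1 c3@3 c2@5, authorship .......
After op 2 (insert('z')): buffer="ezlpzzxzpt" (len 10), cursors c1@2 c3@5 c2@8, authorship .1..3..2..
After op 3 (move_right): buffer="ezlpzzxzpt" (len 10), cursors c1@3 c3@6 c2@9, authorship .1..3..2..
After op 4 (add_cursor(1)): buffer="ezlpzzxzpt" (len 10), cursors c4@1 c1@3 c3@6 c2@9, authorship .1..3..2..
After op 5 (insert('w')): buffer="ewzlwpzzwxzpwt" (len 14), cursors c4@2 c1@5 c3@9 c2@13, authorship .41.1.3.3.2.2.
After op 6 (insert('t')): buffer="ewtzlwtpzzwtxzpwtt" (len 18), cursors c4@3 c1@7 c3@12 c2@17, authorship .441.11.3.33.2.22.
After op 7 (move_right): buffer="ewtzlwtpzzwtxzpwtt" (len 18), cursors c4@4 c1@8 c3@13 c2@18, authorship .441.11.3.33.2.22.
After op 8 (insert('w')): buffer="ewtzwlwtpwzzwtxwzpwttw" (len 22), cursors c4@5 c1@10 c3@16 c2@22, authorship .4414.11.13.33.32.22.2

Answer: 10 22 16 5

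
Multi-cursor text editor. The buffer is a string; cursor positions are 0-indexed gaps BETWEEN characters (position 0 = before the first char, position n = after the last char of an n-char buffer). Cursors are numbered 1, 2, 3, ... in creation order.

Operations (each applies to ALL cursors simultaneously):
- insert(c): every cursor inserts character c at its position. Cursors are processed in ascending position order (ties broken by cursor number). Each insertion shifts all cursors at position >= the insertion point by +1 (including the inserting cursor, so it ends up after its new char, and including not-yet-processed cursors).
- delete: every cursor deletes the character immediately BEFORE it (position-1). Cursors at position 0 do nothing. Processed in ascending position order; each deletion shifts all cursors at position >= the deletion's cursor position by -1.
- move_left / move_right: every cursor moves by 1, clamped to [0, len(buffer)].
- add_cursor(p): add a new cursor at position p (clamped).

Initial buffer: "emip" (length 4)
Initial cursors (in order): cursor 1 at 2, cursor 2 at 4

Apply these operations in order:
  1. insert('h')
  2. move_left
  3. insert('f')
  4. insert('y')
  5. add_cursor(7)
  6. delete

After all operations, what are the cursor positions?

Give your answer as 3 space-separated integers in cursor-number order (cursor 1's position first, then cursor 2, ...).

Answer: 3 6 5

Derivation:
After op 1 (insert('h')): buffer="emhiph" (len 6), cursors c1@3 c2@6, authorship ..1..2
After op 2 (move_left): buffer="emhiph" (len 6), cursors c1@2 c2@5, authorship ..1..2
After op 3 (insert('f')): buffer="emfhipfh" (len 8), cursors c1@3 c2@7, authorship ..11..22
After op 4 (insert('y')): buffer="emfyhipfyh" (len 10), cursors c1@4 c2@9, authorship ..111..222
After op 5 (add_cursor(7)): buffer="emfyhipfyh" (len 10), cursors c1@4 c3@7 c2@9, authorship ..111..222
After op 6 (delete): buffer="emfhifh" (len 7), cursors c1@3 c3@5 c2@6, authorship ..11.22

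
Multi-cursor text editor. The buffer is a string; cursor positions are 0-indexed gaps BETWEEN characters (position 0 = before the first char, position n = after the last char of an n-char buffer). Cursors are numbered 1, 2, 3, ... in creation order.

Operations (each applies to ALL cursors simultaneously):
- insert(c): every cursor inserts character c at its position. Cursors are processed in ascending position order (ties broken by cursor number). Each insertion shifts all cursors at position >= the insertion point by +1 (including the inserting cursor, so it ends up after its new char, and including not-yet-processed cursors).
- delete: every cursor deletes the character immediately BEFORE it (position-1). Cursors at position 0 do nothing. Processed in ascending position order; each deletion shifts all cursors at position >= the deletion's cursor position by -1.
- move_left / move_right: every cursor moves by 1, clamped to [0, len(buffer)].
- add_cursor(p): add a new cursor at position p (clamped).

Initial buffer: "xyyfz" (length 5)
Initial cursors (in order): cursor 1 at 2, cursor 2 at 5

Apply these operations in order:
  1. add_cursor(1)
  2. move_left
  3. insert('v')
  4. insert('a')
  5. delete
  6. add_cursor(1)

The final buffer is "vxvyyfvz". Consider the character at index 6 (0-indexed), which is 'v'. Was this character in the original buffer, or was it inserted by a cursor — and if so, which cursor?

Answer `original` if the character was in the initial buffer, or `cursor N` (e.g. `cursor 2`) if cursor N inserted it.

Answer: cursor 2

Derivation:
After op 1 (add_cursor(1)): buffer="xyyfz" (len 5), cursors c3@1 c1@2 c2@5, authorship .....
After op 2 (move_left): buffer="xyyfz" (len 5), cursors c3@0 c1@1 c2@4, authorship .....
After op 3 (insert('v')): buffer="vxvyyfvz" (len 8), cursors c3@1 c1@3 c2@7, authorship 3.1...2.
After op 4 (insert('a')): buffer="vaxvayyfvaz" (len 11), cursors c3@2 c1@5 c2@10, authorship 33.11...22.
After op 5 (delete): buffer="vxvyyfvz" (len 8), cursors c3@1 c1@3 c2@7, authorship 3.1...2.
After op 6 (add_cursor(1)): buffer="vxvyyfvz" (len 8), cursors c3@1 c4@1 c1@3 c2@7, authorship 3.1...2.
Authorship (.=original, N=cursor N): 3 . 1 . . . 2 .
Index 6: author = 2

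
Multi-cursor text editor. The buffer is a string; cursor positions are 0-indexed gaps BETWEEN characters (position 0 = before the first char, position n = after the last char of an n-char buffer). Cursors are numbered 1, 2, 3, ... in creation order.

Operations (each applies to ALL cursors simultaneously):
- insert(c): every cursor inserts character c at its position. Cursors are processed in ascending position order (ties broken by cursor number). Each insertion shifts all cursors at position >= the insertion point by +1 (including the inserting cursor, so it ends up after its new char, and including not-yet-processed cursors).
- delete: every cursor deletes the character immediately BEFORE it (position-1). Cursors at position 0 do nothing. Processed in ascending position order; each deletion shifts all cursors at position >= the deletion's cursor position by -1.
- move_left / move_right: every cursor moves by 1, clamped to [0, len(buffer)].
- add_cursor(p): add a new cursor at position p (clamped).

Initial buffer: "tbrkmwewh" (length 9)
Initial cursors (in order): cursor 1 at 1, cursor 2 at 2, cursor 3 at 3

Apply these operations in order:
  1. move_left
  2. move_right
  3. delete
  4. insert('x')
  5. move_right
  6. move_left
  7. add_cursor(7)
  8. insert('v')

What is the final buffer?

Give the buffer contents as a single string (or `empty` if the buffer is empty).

Answer: xxxvvvkmwevwh

Derivation:
After op 1 (move_left): buffer="tbrkmwewh" (len 9), cursors c1@0 c2@1 c3@2, authorship .........
After op 2 (move_right): buffer="tbrkmwewh" (len 9), cursors c1@1 c2@2 c3@3, authorship .........
After op 3 (delete): buffer="kmwewh" (len 6), cursors c1@0 c2@0 c3@0, authorship ......
After op 4 (insert('x')): buffer="xxxkmwewh" (len 9), cursors c1@3 c2@3 c3@3, authorship 123......
After op 5 (move_right): buffer="xxxkmwewh" (len 9), cursors c1@4 c2@4 c3@4, authorship 123......
After op 6 (move_left): buffer="xxxkmwewh" (len 9), cursors c1@3 c2@3 c3@3, authorship 123......
After op 7 (add_cursor(7)): buffer="xxxkmwewh" (len 9), cursors c1@3 c2@3 c3@3 c4@7, authorship 123......
After op 8 (insert('v')): buffer="xxxvvvkmwevwh" (len 13), cursors c1@6 c2@6 c3@6 c4@11, authorship 123123....4..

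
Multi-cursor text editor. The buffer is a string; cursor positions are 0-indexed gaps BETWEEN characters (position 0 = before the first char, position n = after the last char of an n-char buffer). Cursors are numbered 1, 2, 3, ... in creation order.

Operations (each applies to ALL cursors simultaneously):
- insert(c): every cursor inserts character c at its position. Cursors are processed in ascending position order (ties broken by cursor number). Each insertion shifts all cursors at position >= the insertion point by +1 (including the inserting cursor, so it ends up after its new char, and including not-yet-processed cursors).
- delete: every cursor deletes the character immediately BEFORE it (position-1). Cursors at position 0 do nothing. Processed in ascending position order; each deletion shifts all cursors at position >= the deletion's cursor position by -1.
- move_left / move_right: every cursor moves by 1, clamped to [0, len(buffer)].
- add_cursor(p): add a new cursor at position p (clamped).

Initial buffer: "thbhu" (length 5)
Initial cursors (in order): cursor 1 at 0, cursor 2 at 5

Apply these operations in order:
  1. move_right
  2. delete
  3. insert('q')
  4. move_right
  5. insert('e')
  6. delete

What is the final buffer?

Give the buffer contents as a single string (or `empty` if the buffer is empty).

Answer: qhbhq

Derivation:
After op 1 (move_right): buffer="thbhu" (len 5), cursors c1@1 c2@5, authorship .....
After op 2 (delete): buffer="hbh" (len 3), cursors c1@0 c2@3, authorship ...
After op 3 (insert('q')): buffer="qhbhq" (len 5), cursors c1@1 c2@5, authorship 1...2
After op 4 (move_right): buffer="qhbhq" (len 5), cursors c1@2 c2@5, authorship 1...2
After op 5 (insert('e')): buffer="qhebhqe" (len 7), cursors c1@3 c2@7, authorship 1.1..22
After op 6 (delete): buffer="qhbhq" (len 5), cursors c1@2 c2@5, authorship 1...2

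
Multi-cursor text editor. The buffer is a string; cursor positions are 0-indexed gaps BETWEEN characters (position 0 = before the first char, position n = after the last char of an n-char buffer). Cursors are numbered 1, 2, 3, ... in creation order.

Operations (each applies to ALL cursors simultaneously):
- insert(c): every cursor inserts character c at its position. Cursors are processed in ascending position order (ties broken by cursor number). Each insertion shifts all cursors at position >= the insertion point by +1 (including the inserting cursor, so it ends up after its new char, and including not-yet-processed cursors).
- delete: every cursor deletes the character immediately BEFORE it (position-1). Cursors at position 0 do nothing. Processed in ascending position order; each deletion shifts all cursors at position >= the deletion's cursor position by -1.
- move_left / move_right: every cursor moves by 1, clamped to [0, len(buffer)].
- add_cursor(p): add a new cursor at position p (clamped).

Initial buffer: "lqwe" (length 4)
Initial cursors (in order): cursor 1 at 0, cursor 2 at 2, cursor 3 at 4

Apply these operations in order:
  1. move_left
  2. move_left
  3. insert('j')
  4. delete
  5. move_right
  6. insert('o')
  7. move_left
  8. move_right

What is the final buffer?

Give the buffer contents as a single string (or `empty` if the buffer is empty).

Answer: looqwoe

Derivation:
After op 1 (move_left): buffer="lqwe" (len 4), cursors c1@0 c2@1 c3@3, authorship ....
After op 2 (move_left): buffer="lqwe" (len 4), cursors c1@0 c2@0 c3@2, authorship ....
After op 3 (insert('j')): buffer="jjlqjwe" (len 7), cursors c1@2 c2@2 c3@5, authorship 12..3..
After op 4 (delete): buffer="lqwe" (len 4), cursors c1@0 c2@0 c3@2, authorship ....
After op 5 (move_right): buffer="lqwe" (len 4), cursors c1@1 c2@1 c3@3, authorship ....
After op 6 (insert('o')): buffer="looqwoe" (len 7), cursors c1@3 c2@3 c3@6, authorship .12..3.
After op 7 (move_left): buffer="looqwoe" (len 7), cursors c1@2 c2@2 c3@5, authorship .12..3.
After op 8 (move_right): buffer="looqwoe" (len 7), cursors c1@3 c2@3 c3@6, authorship .12..3.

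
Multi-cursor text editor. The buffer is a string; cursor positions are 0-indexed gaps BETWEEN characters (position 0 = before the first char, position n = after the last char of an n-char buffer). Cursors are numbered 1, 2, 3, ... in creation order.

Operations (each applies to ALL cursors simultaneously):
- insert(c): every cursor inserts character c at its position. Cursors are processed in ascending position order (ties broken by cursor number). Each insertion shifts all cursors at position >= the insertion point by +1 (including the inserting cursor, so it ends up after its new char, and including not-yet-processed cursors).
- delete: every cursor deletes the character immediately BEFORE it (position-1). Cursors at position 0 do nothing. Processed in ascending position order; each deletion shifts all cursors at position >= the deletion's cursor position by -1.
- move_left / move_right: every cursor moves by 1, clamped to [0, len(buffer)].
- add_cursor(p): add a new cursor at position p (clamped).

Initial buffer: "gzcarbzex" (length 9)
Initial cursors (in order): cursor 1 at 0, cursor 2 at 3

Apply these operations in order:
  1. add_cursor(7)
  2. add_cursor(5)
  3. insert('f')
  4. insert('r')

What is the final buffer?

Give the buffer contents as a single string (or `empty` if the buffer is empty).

Answer: frgzcfrarfrbzfrex

Derivation:
After op 1 (add_cursor(7)): buffer="gzcarbzex" (len 9), cursors c1@0 c2@3 c3@7, authorship .........
After op 2 (add_cursor(5)): buffer="gzcarbzex" (len 9), cursors c1@0 c2@3 c4@5 c3@7, authorship .........
After op 3 (insert('f')): buffer="fgzcfarfbzfex" (len 13), cursors c1@1 c2@5 c4@8 c3@11, authorship 1...2..4..3..
After op 4 (insert('r')): buffer="frgzcfrarfrbzfrex" (len 17), cursors c1@2 c2@7 c4@11 c3@15, authorship 11...22..44..33..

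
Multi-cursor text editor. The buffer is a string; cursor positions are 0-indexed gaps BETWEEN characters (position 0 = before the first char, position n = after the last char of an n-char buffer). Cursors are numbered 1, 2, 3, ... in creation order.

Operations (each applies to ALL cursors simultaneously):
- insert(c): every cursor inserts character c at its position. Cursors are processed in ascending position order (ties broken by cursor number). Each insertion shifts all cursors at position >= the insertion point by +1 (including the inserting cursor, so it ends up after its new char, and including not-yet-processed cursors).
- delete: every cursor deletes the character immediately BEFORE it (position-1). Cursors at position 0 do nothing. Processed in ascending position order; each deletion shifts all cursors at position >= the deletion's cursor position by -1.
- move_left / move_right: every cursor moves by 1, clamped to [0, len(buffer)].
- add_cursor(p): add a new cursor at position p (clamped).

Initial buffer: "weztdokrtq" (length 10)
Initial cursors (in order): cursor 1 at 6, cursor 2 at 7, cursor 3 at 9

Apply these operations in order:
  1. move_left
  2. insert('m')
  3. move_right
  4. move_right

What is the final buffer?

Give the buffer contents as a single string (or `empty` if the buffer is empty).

After op 1 (move_left): buffer="weztdokrtq" (len 10), cursors c1@5 c2@6 c3@8, authorship ..........
After op 2 (insert('m')): buffer="weztdmomkrmtq" (len 13), cursors c1@6 c2@8 c3@11, authorship .....1.2..3..
After op 3 (move_right): buffer="weztdmomkrmtq" (len 13), cursors c1@7 c2@9 c3@12, authorship .....1.2..3..
After op 4 (move_right): buffer="weztdmomkrmtq" (len 13), cursors c1@8 c2@10 c3@13, authorship .....1.2..3..

Answer: weztdmomkrmtq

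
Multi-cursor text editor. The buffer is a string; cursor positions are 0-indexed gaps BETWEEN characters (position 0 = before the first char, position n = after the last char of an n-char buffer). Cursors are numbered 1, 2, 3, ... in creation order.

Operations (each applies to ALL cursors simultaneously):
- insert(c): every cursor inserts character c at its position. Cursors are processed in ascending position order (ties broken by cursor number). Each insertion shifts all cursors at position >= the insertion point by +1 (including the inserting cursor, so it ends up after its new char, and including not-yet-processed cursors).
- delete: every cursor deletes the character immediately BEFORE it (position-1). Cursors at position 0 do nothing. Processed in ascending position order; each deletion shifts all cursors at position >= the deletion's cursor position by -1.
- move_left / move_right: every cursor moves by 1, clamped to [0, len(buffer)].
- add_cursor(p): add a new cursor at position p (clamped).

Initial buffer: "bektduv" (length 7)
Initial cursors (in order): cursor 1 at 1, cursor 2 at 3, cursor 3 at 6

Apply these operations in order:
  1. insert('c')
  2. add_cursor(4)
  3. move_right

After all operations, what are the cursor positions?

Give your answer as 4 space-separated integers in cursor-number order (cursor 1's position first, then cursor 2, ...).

Answer: 3 6 10 5

Derivation:
After op 1 (insert('c')): buffer="bcekctducv" (len 10), cursors c1@2 c2@5 c3@9, authorship .1..2...3.
After op 2 (add_cursor(4)): buffer="bcekctducv" (len 10), cursors c1@2 c4@4 c2@5 c3@9, authorship .1..2...3.
After op 3 (move_right): buffer="bcekctducv" (len 10), cursors c1@3 c4@5 c2@6 c3@10, authorship .1..2...3.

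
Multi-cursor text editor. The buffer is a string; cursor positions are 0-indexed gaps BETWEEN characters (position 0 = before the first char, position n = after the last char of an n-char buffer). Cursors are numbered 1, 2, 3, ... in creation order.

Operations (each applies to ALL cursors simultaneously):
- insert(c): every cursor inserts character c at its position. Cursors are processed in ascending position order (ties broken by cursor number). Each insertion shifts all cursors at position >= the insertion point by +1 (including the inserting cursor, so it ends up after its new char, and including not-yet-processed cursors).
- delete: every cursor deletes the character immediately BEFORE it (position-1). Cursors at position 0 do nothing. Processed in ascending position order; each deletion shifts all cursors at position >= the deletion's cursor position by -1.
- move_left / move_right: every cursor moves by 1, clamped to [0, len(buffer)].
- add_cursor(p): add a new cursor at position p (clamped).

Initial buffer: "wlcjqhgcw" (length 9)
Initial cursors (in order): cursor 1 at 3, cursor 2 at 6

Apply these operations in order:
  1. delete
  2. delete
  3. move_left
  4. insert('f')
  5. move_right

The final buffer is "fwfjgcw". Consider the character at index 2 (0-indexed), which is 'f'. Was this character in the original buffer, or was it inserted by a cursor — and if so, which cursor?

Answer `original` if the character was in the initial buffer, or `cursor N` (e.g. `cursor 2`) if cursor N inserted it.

After op 1 (delete): buffer="wljqgcw" (len 7), cursors c1@2 c2@4, authorship .......
After op 2 (delete): buffer="wjgcw" (len 5), cursors c1@1 c2@2, authorship .....
After op 3 (move_left): buffer="wjgcw" (len 5), cursors c1@0 c2@1, authorship .....
After op 4 (insert('f')): buffer="fwfjgcw" (len 7), cursors c1@1 c2@3, authorship 1.2....
After op 5 (move_right): buffer="fwfjgcw" (len 7), cursors c1@2 c2@4, authorship 1.2....
Authorship (.=original, N=cursor N): 1 . 2 . . . .
Index 2: author = 2

Answer: cursor 2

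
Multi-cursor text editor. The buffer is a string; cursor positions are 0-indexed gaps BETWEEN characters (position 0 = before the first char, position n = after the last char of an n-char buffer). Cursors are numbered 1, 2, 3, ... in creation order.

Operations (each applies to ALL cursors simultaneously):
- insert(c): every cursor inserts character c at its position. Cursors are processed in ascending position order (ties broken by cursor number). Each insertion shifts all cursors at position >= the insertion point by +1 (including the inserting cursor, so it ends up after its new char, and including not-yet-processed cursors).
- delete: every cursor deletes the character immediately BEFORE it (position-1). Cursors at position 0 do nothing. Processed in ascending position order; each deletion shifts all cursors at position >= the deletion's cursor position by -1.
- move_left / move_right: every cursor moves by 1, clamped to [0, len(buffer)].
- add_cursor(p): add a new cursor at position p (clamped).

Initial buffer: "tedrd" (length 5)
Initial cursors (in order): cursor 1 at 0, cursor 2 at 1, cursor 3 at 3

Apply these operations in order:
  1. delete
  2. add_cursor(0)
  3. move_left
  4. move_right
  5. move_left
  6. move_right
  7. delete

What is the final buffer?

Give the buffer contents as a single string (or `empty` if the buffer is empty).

Answer: rd

Derivation:
After op 1 (delete): buffer="erd" (len 3), cursors c1@0 c2@0 c3@1, authorship ...
After op 2 (add_cursor(0)): buffer="erd" (len 3), cursors c1@0 c2@0 c4@0 c3@1, authorship ...
After op 3 (move_left): buffer="erd" (len 3), cursors c1@0 c2@0 c3@0 c4@0, authorship ...
After op 4 (move_right): buffer="erd" (len 3), cursors c1@1 c2@1 c3@1 c4@1, authorship ...
After op 5 (move_left): buffer="erd" (len 3), cursors c1@0 c2@0 c3@0 c4@0, authorship ...
After op 6 (move_right): buffer="erd" (len 3), cursors c1@1 c2@1 c3@1 c4@1, authorship ...
After op 7 (delete): buffer="rd" (len 2), cursors c1@0 c2@0 c3@0 c4@0, authorship ..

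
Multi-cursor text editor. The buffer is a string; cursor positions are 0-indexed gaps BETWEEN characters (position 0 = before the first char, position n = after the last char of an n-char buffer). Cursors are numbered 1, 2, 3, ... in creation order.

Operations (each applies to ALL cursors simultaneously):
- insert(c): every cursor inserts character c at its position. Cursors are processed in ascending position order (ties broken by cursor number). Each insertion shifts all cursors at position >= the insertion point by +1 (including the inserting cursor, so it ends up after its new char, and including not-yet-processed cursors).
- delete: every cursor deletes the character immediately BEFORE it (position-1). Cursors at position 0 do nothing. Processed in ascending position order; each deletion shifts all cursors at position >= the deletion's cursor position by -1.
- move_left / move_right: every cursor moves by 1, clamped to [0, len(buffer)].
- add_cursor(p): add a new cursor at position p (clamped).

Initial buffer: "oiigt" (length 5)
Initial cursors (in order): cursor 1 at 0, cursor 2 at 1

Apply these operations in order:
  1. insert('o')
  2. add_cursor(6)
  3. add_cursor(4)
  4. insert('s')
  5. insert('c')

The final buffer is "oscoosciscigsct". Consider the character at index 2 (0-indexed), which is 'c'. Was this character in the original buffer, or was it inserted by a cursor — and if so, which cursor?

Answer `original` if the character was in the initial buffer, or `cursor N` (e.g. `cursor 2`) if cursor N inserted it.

Answer: cursor 1

Derivation:
After op 1 (insert('o')): buffer="oooiigt" (len 7), cursors c1@1 c2@3, authorship 1.2....
After op 2 (add_cursor(6)): buffer="oooiigt" (len 7), cursors c1@1 c2@3 c3@6, authorship 1.2....
After op 3 (add_cursor(4)): buffer="oooiigt" (len 7), cursors c1@1 c2@3 c4@4 c3@6, authorship 1.2....
After op 4 (insert('s')): buffer="osoosisigst" (len 11), cursors c1@2 c2@5 c4@7 c3@10, authorship 11.22.4..3.
After op 5 (insert('c')): buffer="oscoosciscigsct" (len 15), cursors c1@3 c2@7 c4@10 c3@14, authorship 111.222.44..33.
Authorship (.=original, N=cursor N): 1 1 1 . 2 2 2 . 4 4 . . 3 3 .
Index 2: author = 1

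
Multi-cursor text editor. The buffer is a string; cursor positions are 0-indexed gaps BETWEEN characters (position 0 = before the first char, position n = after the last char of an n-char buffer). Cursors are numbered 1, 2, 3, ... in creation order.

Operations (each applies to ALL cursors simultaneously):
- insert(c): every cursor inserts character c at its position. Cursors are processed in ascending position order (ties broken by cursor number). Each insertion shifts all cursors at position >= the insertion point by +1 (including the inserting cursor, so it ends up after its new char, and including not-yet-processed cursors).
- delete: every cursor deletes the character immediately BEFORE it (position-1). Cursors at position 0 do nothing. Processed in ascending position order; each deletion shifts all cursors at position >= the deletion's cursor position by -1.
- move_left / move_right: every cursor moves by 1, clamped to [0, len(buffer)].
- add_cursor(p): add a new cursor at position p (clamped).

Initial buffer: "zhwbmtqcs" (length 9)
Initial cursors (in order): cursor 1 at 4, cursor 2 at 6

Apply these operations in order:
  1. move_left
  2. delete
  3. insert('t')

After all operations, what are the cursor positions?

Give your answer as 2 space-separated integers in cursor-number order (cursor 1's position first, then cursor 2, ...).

After op 1 (move_left): buffer="zhwbmtqcs" (len 9), cursors c1@3 c2@5, authorship .........
After op 2 (delete): buffer="zhbtqcs" (len 7), cursors c1@2 c2@3, authorship .......
After op 3 (insert('t')): buffer="zhtbttqcs" (len 9), cursors c1@3 c2@5, authorship ..1.2....

Answer: 3 5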